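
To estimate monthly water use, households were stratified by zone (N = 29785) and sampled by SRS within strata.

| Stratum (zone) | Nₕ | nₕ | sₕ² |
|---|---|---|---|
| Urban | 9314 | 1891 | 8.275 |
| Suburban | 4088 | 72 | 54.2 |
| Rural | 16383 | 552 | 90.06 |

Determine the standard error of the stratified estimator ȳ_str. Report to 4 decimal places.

0.2489

Var(ȳ_str) = Σₕ Wₕ²(1 − fₕ)sₕ²/nₕ with Wₕ = Nₕ/N, N = 29785.
Urban: Wₕ = 0.31270774; term = 0.31270774²·(1 − 0.20302770)·8.275/1891 = 3.4103343 × 10^-4.
Suburban: Wₕ = 0.13725029; term = 0.13725029²·(1 − 0.01761252)·54.2/72 = 0.013930804.
Rural: Wₕ = 0.55004197; term = 0.55004197²·(1 − 0.03369346)·90.06/552 = 0.047697919.
Sum = 0.061969756.
SE = √(0.061969756) = 0.2489.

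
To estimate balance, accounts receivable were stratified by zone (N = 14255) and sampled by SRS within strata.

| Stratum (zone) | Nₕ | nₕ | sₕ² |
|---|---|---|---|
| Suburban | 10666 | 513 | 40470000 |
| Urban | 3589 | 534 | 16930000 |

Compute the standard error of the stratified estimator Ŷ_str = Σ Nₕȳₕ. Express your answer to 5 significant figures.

2.9817 × 10^6

Var(Ŷ_str) = Σₕ Nₕ²(1 − fₕ)sₕ²/nₕ.
Suburban: 10666²·(1 − 513/10666)·40470000/513 = 8.5430275 × 10^12.
Urban: 3589²·(1 − 534/3589)·16930000/534 = 3.4761649 × 10^11.
Sum = 8.890644 × 10^12.
SE = √(8.890644 × 10^12) = 2.9817 × 10^6.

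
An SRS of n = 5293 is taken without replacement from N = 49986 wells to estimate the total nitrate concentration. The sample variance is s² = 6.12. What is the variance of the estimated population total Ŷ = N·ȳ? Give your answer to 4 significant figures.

Var(Ŷ) = N²·Var(ȳ) = N²·(1 − n/N)·s²/n.
f = 5293/49986 = 0.10588965; Var(ȳ) = 0.89411035·6.12/5293 = 0.0010338098.
Var(Ŷ) = 49986² · 0.0010338098 = 2.5830774 × 10^6.

2.583 × 10^6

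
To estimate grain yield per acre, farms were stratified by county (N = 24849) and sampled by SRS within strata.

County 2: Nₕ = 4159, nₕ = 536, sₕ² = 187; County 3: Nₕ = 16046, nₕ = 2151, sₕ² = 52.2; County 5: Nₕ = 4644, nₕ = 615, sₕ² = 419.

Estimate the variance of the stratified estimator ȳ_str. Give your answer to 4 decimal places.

Var(ȳ_str) = Σₕ Wₕ²(1 − fₕ)sₕ²/nₕ with Wₕ = Nₕ/N, N = 24849.
County 2: Wₕ = 0.16737092; term = 0.16737092²·(1 − 0.12887713)·187/536 = 0.0085136588.
County 3: Wₕ = 0.64574027; term = 0.64574027²·(1 − 0.13405210)·52.2/2151 = 0.0087626931.
County 5: Wₕ = 0.18688881; term = 0.18688881²·(1 − 0.13242894)·419/615 = 0.020644794.
Sum = 0.037921146.

0.0379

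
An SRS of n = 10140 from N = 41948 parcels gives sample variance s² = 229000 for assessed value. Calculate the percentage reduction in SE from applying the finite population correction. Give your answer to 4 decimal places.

12.9212

f = n/N = 10140/41948 = 0.24172785.
SE_no-fpc = √(s²/n) = 4.7522444; SE_fpc = √((1−f)s²/n) = 4.1381985.
Ratio = √(1−f) = 0.87078823. Reduction = 100·(1 − 0.87078823) = 12.9212%.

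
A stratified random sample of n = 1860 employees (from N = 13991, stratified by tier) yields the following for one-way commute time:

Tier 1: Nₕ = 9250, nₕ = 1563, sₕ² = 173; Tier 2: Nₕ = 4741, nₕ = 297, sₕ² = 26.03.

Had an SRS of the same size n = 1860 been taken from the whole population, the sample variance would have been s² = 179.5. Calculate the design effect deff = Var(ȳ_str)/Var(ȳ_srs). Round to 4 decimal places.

0.5932

Var(ȳ_str) = Σ Wₕ²(1−fₕ)sₕ²/nₕ with Wₕ = Nₕ/13991:
  Tier 1: (9250/13991)²·(1−1563/9250)·173/1563 = 0.040205755
  Tier 2: (4741/13991)²·(1−297/4741)·26.03/297 = 0.0094333123
  → Var(ȳ_str) = 0.049639067.
Var(ȳ_srs) = (1 − 1860/13991)·179.5/1860 = 0.0836757.
deff = 0.049639067 / 0.0836757 = 0.5932.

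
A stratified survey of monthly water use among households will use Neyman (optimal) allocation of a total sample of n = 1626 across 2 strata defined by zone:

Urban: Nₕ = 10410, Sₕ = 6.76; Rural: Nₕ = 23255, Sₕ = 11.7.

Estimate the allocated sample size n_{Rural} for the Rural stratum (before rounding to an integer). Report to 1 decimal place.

1291.9

Neyman allocation: nₕ = n·NₕSₕ / Σⱼ NⱼSⱼ.
Σ NⱼSⱼ = 10410·6.76 + 23255·11.7 = 342455.1.
n_{Rural} = 1626·23255·11.7 / 342455.1 = 1291.9.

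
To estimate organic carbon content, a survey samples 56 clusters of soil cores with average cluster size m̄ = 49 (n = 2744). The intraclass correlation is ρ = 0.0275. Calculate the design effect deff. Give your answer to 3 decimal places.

2.320

deff = 1 + (49 − 1)·0.0275 = 1 + 1.32 = 2.32.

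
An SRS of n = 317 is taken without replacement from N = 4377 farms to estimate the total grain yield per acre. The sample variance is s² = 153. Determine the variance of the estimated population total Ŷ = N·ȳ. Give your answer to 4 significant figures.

8.577 × 10^6

Var(Ŷ) = N²·Var(ȳ) = N²·(1 − n/N)·s²/n.
f = 317/4377 = 0.07242403; Var(ȳ) = 0.92757597·153/317 = 0.44769439.
Var(Ŷ) = 4377² · 0.44769439 = 8.5769869 × 10^6.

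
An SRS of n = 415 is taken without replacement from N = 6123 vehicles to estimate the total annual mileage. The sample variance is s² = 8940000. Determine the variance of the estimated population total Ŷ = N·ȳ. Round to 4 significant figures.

7.529 × 10^11

Var(Ŷ) = N²·Var(ȳ) = N²·(1 − n/N)·s²/n.
f = 415/6123 = 0.06777723; Var(ȳ) = 0.93222277·8940000/415 = 20082.1.
Var(Ŷ) = 6123² · 20082.1 = 7.529006 × 10^11.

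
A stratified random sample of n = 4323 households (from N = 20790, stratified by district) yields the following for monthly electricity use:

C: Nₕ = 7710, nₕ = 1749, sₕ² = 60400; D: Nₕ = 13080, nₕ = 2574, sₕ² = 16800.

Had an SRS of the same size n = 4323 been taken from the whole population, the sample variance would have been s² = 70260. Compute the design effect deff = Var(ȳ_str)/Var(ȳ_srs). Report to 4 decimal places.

Var(ȳ_str) = Σ Wₕ²(1−fₕ)sₕ²/nₕ with Wₕ = Nₕ/20790:
  C: (7710/20790)²·(1−1749/7710)·60400/1749 = 3.6720759
  D: (13080/20790)²·(1−2574/13080)·16800/2574 = 2.0750898
  → Var(ȳ_str) = 5.7471657.
Var(ȳ_srs) = (1 − 4323/20790)·70260/4323 = 12.873093.
deff = 5.7471657 / 12.873093 = 0.4464.

0.4464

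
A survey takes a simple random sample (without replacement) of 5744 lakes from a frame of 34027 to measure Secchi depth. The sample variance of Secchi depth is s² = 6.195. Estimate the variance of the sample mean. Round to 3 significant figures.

Under SRS without replacement, Var(ȳ) = (1 − f)·s²/n with f = n/N = 5744/34027 = 0.16880712.
Var(ȳ) = (1 − 0.16880712)·6.195/5744 = 0.83119288·0.0010785167 = 8.9645541 × 10^-4.

8.96 × 10^-4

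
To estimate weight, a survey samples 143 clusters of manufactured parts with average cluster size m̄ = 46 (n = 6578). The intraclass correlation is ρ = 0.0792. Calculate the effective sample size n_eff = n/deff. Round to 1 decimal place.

1441.3

deff = 1 + (46 − 1)·0.0792 = 1 + 3.564 = 4.564.
n_eff = 6578 / 4.564 = 1441.3.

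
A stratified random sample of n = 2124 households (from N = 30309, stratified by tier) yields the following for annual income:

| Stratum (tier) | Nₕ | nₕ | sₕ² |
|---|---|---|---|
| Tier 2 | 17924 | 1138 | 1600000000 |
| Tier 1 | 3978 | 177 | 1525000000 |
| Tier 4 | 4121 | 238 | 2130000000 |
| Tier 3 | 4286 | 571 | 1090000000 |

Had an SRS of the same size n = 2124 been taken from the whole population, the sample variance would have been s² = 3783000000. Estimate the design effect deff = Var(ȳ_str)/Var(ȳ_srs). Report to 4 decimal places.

0.4778

Var(ȳ_str) = Σ Wₕ²(1−fₕ)sₕ²/nₕ with Wₕ = Nₕ/30309:
  Tier 2: (17924/30309)²·(1−1138/17924)·1600000000/1138 = 460486.24
  Tier 1: (3978/30309)²·(1−177/3978)·1525000000/177 = 141812.99
  Tier 4: (4121/30309)²·(1−238/4121)·2130000000/238 = 155894.01
  Tier 3: (4286/30309)²·(1−571/4286)·1090000000/571 = 33087.058
  → Var(ȳ_str) = 791280.3.
Var(ȳ_srs) = (1 − 2124/30309)·3783000000/2124 = 1.656259 × 10^6.
deff = 791280.3 / (1.656259 × 10^6) = 0.4778.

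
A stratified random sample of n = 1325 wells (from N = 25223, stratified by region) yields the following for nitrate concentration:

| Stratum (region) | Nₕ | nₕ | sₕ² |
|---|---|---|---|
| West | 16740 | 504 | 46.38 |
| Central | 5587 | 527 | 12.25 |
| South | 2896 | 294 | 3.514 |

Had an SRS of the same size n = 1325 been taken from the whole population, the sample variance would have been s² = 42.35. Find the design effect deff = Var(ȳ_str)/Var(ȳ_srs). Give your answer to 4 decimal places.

Var(ȳ_str) = Σ Wₕ²(1−fₕ)sₕ²/nₕ with Wₕ = Nₕ/25223:
  West: (16740/25223)²·(1−504/16740)·46.38/504 = 0.039313456
  Central: (5587/25223)²·(1−527/5587)·12.25/527 = 0.0010329069
  South: (2896/25223)²·(1−294/2896)·3.514/294 = 1.4156855 × 10^-4
  → Var(ȳ_str) = 0.040487931.
Var(ȳ_srs) = (1 − 1325/25223)·42.35/1325 = 0.030283241.
deff = 0.040487931 / 0.030283241 = 1.3370.

1.3370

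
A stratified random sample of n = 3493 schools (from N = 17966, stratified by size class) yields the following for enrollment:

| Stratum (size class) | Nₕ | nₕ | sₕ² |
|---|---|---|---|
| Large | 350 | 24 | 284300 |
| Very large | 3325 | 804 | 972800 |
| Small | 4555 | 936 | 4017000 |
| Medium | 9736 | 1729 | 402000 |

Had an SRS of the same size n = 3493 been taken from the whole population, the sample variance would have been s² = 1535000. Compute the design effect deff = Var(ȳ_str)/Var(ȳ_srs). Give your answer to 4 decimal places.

Var(ȳ_str) = Σ Wₕ²(1−fₕ)sₕ²/nₕ with Wₕ = Nₕ/17966:
  Large: (350/17966)²·(1−24/350)·284300/24 = 4.1874388
  Very large: (3325/17966)²·(1−804/3325)·972800/804 = 31.421667
  Small: (4555/17966)²·(1−936/4555)·4017000/936 = 219.17961
  Medium: (9736/17966)²·(1−1729/9736)·402000/1729 = 56.153737
  → Var(ȳ_str) = 310.94245.
Var(ȳ_srs) = (1 − 3493/17966)·1535000/3493 = 354.01117.
deff = 310.94245 / 354.01117 = 0.8783.

0.8783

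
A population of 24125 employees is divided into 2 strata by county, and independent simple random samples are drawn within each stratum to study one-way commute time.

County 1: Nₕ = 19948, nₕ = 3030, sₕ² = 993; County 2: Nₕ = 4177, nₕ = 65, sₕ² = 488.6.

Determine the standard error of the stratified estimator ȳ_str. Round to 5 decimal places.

0.64176

Var(ȳ_str) = Σₕ Wₕ²(1 − fₕ)sₕ²/nₕ with Wₕ = Nₕ/N, N = 24125.
County 1: Wₕ = 0.82686010; term = 0.82686010²·(1 − 0.15189493)·993/3030 = 0.19002921.
County 2: Wₕ = 0.17313990; term = 0.17313990²·(1 − 0.01556141)·488.6/65 = 0.22183141.
Sum = 0.41186062.
SE = √(0.41186062) = 0.64176.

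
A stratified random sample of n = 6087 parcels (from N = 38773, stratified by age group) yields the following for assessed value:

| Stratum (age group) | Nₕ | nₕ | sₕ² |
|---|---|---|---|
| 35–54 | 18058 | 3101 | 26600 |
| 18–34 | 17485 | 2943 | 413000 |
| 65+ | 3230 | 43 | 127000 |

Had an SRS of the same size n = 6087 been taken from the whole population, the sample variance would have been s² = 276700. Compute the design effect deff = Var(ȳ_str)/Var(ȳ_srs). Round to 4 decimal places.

Var(ȳ_str) = Σ Wₕ²(1−fₕ)sₕ²/nₕ with Wₕ = Nₕ/38773:
  35–54: (18058/38773)²·(1−3101/18058)·26600/3101 = 1.5411155
  18–34: (17485/38773)²·(1−2943/17485)·413000/2943 = 23.735083
  65+: (3230/38773)²·(1−43/3230)·127000/43 = 20.22372
  → Var(ȳ_str) = 45.499919.
Var(ȳ_srs) = (1 − 6087/38773)·276700/6087 = 38.321123.
deff = 45.499919 / 38.321123 = 1.1873.

1.1873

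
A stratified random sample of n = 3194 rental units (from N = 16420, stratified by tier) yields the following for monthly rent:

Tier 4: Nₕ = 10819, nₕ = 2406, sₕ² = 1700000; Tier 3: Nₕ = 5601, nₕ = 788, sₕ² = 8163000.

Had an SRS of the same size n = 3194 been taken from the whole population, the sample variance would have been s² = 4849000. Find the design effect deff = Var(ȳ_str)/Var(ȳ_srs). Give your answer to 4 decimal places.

Var(ȳ_str) = Σ Wₕ²(1−fₕ)sₕ²/nₕ with Wₕ = Nₕ/16420:
  Tier 4: (10819/16420)²·(1−2406/10819)·1700000/2406 = 238.5311
  Tier 3: (5601/16420)²·(1−788/5601)·8163000/788 = 1035.759
  → Var(ȳ_str) = 1274.2901.
Var(ȳ_srs) = (1 − 3194/16420)·4849000/3194 = 1222.8485.
deff = 1274.2901 / 1222.8485 = 1.0421.

1.0421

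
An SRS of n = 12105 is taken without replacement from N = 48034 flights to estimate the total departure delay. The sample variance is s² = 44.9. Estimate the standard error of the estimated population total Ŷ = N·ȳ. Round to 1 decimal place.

Var(Ŷ) = N²·Var(ȳ) = N²·(1 − n/N)·s²/n.
f = 12105/48034 = 0.25200899; Var(ȳ) = 0.74799101·44.9/12105 = 0.0027744565.
Var(Ŷ) = 48034² · 0.0027744565 = 6.4014068 × 10^6.
SE(Ŷ) = √(6.4014068 × 10^6) = 2530.1.

2530.1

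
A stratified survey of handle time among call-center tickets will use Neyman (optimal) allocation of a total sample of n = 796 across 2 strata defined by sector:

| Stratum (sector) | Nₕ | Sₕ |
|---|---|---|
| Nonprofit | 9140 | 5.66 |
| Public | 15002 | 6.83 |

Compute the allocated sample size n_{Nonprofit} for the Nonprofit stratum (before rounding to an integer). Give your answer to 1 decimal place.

Neyman allocation: nₕ = n·NₕSₕ / Σⱼ NⱼSⱼ.
Σ NⱼSⱼ = 9140·5.66 + 15002·6.83 = 154196.06.
n_{Nonprofit} = 796·9140·5.66 / 154196.06 = 267.1.

267.1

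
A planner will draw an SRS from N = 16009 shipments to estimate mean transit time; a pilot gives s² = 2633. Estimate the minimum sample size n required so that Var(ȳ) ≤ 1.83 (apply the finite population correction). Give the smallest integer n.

Without fpc, n₀ = s²/D = 2633/1.83 = 1438.7978.
With fpc, (1 − n/N)·s²/n ≤ D requires n ≥ n₀/(1 + n₀/N) = 1438.7978/(1 + 1438.7978/16009) = 1320.1502.
Rounding up, n = 1321.

1321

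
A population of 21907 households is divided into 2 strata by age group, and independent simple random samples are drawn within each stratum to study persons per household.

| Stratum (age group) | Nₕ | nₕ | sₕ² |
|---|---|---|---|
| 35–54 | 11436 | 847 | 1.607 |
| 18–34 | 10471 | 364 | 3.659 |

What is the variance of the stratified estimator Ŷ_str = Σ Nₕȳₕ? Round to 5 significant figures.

1.2936 × 10^6

Var(Ŷ_str) = Σₕ Nₕ²(1 − fₕ)sₕ²/nₕ.
35–54: 11436²·(1 − 847/11436)·1.607/847 = 229753.2.
18–34: 10471²·(1 − 364/10471)·3.659/364 = 1.0638281 × 10^6.
Sum = 1.2935813 × 10^6.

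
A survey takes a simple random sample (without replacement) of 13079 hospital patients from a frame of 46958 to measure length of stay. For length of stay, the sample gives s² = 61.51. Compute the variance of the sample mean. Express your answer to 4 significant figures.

Under SRS without replacement, Var(ȳ) = (1 − f)·s²/n with f = n/N = 13079/46958 = 0.27852549.
Var(ȳ) = (1 − 0.27852549)·61.51/13079 = 0.72147451·0.0047029589 = 0.003393065.

0.003393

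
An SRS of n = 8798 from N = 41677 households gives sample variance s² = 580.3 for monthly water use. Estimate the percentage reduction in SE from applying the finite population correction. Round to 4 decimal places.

11.1799

f = n/N = 8798/41677 = 0.21109965.
SE_no-fpc = √(s²/n) = 0.25682323; SE_fpc = √((1−f)s²/n) = 0.22811056.
Ratio = √(1−f) = 0.88820063. Reduction = 100·(1 − 0.88820063) = 11.1799%.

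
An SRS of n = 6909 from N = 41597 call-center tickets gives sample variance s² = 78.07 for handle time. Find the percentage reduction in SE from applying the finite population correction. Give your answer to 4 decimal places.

8.6815

f = n/N = 6909/41597 = 0.16609371.
SE_no-fpc = √(s²/n) = 0.1063003; SE_fpc = √((1−f)s²/n) = 0.097071808.
Ratio = √(1−f) = 0.91318470. Reduction = 100·(1 − 0.91318470) = 8.6815%.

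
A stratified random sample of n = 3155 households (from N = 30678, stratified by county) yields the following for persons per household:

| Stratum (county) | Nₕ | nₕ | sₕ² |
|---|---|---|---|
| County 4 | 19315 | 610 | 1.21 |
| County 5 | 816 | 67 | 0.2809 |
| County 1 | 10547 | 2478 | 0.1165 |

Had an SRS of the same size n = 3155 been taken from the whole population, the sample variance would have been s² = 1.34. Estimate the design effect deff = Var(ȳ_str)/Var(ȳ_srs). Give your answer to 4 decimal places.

Var(ȳ_str) = Σ Wₕ²(1−fₕ)sₕ²/nₕ with Wₕ = Nₕ/30678:
  County 4: (19315/30678)²·(1−610/19315)·1.21/610 = 7.6147189 × 10^-4
  County 5: (816/30678)²·(1−67/816)·0.2809/67 = 2.7226689 × 10^-6
  County 1: (10547/30678)²·(1−2478/10547)·0.1165/2478 = 4.251275 × 10^-6
  → Var(ȳ_str) = 7.6844583 × 10^-4.
Var(ȳ_srs) = (1 − 3155/30678)·1.34/3155 = 3.8104315 × 10^-4.
deff = (7.6844583 × 10^-4) / (3.8104315 × 10^-4) = 2.0167.

2.0167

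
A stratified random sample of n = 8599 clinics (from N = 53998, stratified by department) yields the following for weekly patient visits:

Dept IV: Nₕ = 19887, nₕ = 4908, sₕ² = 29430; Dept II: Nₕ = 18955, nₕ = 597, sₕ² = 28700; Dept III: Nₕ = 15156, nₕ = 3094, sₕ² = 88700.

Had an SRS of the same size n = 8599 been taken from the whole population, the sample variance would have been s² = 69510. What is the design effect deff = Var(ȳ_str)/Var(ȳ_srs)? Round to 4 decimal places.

Var(ȳ_str) = Σ Wₕ²(1−fₕ)sₕ²/nₕ with Wₕ = Nₕ/53998:
  Dept IV: (19887/53998)²·(1−4908/19887)·29430/4908 = 0.6126077
  Dept II: (18955/53998)²·(1−597/18955)·28700/597 = 5.7372182
  Dept III: (15156/53998)²·(1−3094/15156)·88700/3094 = 1.7974296
  → Var(ȳ_str) = 8.1472555.
Var(ȳ_srs) = (1 − 8599/53998)·69510/8599 = 6.7962282.
deff = 8.1472555 / 6.7962282 = 1.1988.

1.1988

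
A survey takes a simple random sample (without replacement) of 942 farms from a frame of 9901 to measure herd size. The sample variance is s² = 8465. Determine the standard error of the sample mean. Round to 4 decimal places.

Under SRS without replacement, Var(ȳ) = (1 − f)·s²/n with f = n/N = 942/9901 = 0.09514190.
Var(ȳ) = (1 − 0.09514190)·8465/942 = 0.90485810·8.9861996 = 8.1312354.
SE(ȳ) = √(8.1312354) = 2.8515.

2.8515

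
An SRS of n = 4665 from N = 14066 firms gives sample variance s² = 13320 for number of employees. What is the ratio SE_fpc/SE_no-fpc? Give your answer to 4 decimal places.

0.8175

f = n/N = 4665/14066 = 0.33165079.
SE_no-fpc = √(s²/n) = 1.6897649; SE_fpc = √((1−f)s²/n) = 1.3814272.
Ratio = √(1−f) = 0.81752628.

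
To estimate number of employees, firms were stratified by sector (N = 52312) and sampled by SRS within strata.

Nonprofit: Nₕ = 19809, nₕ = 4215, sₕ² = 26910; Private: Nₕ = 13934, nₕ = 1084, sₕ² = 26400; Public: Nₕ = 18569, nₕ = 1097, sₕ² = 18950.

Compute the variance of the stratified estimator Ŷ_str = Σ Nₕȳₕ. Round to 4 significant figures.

1.194 × 10^10

Var(Ŷ_str) = Σₕ Nₕ²(1 − fₕ)sₕ²/nₕ.
Nonprofit: 19809²·(1 − 4215/19809)·26910/4215 = 1.972133 × 10^9.
Private: 13934²·(1 − 1084/13934)·26400/1084 = 4.3606736 × 10^9.
Public: 18569²·(1 − 1097/18569)·18950/1097 = 5.6044594 × 10^9.
Sum = 1.1937266 × 10^10.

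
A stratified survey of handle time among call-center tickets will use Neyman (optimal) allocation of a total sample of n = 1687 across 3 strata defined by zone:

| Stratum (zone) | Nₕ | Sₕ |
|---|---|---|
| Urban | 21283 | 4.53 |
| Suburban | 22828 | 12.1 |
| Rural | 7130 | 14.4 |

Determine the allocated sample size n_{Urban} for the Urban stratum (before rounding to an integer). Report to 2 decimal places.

342.20

Neyman allocation: nₕ = n·NₕSₕ / Σⱼ NⱼSⱼ.
Σ NⱼSⱼ = 21283·4.53 + 22828·12.1 + 7130·14.4 = 475302.79.
n_{Urban} = 1687·21283·4.53 / 475302.79 = 342.20.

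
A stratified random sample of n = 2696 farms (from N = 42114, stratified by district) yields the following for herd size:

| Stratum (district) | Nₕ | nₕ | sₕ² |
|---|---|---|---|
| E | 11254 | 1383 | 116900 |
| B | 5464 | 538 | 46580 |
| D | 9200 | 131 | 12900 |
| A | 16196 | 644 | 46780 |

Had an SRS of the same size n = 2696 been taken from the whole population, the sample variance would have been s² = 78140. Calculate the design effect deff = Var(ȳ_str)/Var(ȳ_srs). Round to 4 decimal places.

Var(ȳ_str) = Σ Wₕ²(1−fₕ)sₕ²/nₕ with Wₕ = Nₕ/42114:
  E: (11254/42114)²·(1−1383/11254)·116900/1383 = 5.2942861
  B: (5464/42114)²·(1−538/5464)·46580/538 = 1.3139212
  D: (9200/42114)²·(1−131/9200)·12900/131 = 4.6324705
  A: (16196/42114)²·(1−644/16196)·46780/644 = 10.316096
  → Var(ȳ_str) = 21.556774.
Var(ȳ_srs) = (1 − 2696/42114)·78140/2696 = 27.12824.
deff = 21.556774 / 27.12824 = 0.7946.

0.7946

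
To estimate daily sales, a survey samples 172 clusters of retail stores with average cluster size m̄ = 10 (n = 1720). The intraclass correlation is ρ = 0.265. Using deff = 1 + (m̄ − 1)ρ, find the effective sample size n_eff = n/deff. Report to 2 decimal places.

deff = 1 + (10 − 1)·0.265 = 1 + 2.385 = 3.385.
n_eff = 1720 / 3.385 = 508.12.

508.12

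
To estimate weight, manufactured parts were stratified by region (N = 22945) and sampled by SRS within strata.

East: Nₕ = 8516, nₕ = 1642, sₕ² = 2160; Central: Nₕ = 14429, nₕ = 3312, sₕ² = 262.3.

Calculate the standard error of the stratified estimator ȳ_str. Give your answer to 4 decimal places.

0.4128

Var(ȳ_str) = Σₕ Wₕ²(1 − fₕ)sₕ²/nₕ with Wₕ = Nₕ/N, N = 22945.
East: Wₕ = 0.37114840; term = 0.37114840²·(1 − 0.19281353)·2160/1642 = 0.14626811.
Central: Wₕ = 0.62885160; term = 0.62885160²·(1 − 0.22953774)·262.3/3312 = 0.024129909.
Sum = 0.17039802.
SE = √(0.17039802) = 0.4128.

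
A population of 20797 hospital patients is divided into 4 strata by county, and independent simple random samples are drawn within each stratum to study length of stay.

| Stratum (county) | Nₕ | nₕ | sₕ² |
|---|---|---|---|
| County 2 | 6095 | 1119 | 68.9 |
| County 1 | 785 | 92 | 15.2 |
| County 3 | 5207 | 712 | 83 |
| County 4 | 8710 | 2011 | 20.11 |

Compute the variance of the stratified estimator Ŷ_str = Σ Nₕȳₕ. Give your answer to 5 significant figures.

Var(Ŷ_str) = Σₕ Nₕ²(1 − fₕ)sₕ²/nₕ.
County 2: 6095²·(1 − 1119/6095)·68.9/1119 = 1.8674252 × 10^6.
County 1: 785²·(1 − 92/785)·15.2/92 = 89879.087.
County 3: 5207²·(1 − 712/5207)·83/712 = 2.7284461 × 10^6.
County 4: 8710²·(1 − 2011/8710)·20.11/2011 = 583482.9.
Sum = 5.2692333 × 10^6.

5.2692 × 10^6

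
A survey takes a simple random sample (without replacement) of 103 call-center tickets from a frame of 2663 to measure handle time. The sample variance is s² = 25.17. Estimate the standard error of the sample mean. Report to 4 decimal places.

Under SRS without replacement, Var(ȳ) = (1 − f)·s²/n with f = n/N = 103/2663 = 0.03867818.
Var(ȳ) = (1 − 0.03867818)·25.17/103 = 0.96132182·0.24436893 = 0.23491719.
SE(ȳ) = √(0.23491719) = 0.4847.

0.4847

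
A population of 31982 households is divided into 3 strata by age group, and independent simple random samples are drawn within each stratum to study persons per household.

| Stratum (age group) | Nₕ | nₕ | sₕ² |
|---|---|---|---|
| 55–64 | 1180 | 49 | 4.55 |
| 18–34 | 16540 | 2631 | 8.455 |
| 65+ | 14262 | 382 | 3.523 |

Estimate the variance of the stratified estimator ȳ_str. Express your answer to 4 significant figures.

0.002629

Var(ȳ_str) = Σₕ Wₕ²(1 − fₕ)sₕ²/nₕ with Wₕ = Nₕ/N, N = 31982.
55–64: Wₕ = 0.03689575; term = 0.03689575²·(1 − 0.04152542)·4.55/49 = 1.2115705 × 10^-4.
18–34: Wₕ = 0.51716591; term = 0.51716591²·(1 − 0.15906892)·8.455/2631 = 7.2279134 × 10^-4.
65+: Wₕ = 0.44593834; term = 0.44593834²·(1 − 0.02678446)·3.523/382 = 0.0017848756.
Sum = 0.002628824.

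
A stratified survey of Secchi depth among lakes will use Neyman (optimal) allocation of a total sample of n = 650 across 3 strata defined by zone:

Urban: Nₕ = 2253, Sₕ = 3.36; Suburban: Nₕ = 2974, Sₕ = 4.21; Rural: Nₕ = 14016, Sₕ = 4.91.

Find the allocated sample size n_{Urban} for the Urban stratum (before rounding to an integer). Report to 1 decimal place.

Neyman allocation: nₕ = n·NₕSₕ / Σⱼ NⱼSⱼ.
Σ NⱼSⱼ = 2253·3.36 + 2974·4.21 + 14016·4.91 = 88909.18.
n_{Urban} = 650·2253·3.36 / 88909.18 = 55.3.

55.3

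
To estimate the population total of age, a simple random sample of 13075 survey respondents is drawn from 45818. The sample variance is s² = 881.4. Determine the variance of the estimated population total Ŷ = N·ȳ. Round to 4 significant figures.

1.011 × 10^8

Var(Ŷ) = N²·Var(ȳ) = N²·(1 − n/N)·s²/n.
f = 13075/45818 = 0.28536820; Var(ȳ) = 0.71463180·881.4/13075 = 0.048174109.
Var(Ŷ) = 45818² · 0.048174109 = 1.0113138 × 10^8.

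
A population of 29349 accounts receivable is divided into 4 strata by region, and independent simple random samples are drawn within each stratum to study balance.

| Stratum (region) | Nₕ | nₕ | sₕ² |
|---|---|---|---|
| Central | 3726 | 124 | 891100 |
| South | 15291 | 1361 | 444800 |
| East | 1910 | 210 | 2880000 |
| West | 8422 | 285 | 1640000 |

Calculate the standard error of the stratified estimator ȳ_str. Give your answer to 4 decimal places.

26.5010

Var(ȳ_str) = Σₕ Wₕ²(1 − fₕ)sₕ²/nₕ with Wₕ = Nₕ/N, N = 29349.
Central: Wₕ = 0.12695492; term = 0.12695492²·(1 − 0.03327966)·891100/124 = 111.97078.
South: Wₕ = 0.52100583; term = 0.52100583²·(1 − 0.08900661)·444800/1361 = 80.817803.
East: Wₕ = 0.06507888; term = 0.06507888²·(1 − 0.10994764)·2880000/210 = 51.697419.
West: Wₕ = 0.28696037; term = 0.28696037²·(1 − 0.03383994)·1640000/285 = 457.81701.
Sum = 702.30301.
SE = √(702.30301) = 26.5010.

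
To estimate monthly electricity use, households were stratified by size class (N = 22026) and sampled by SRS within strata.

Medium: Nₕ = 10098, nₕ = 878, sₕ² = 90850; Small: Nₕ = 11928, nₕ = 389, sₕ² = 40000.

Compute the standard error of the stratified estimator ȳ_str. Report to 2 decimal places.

Var(ȳ_str) = Σₕ Wₕ²(1 − fₕ)sₕ²/nₕ with Wₕ = Nₕ/N, N = 22026.
Medium: Wₕ = 0.45845819; term = 0.45845819²·(1 − 0.08694791)·90850/878 = 19.857539.
Small: Wₕ = 0.54154181; term = 0.54154181²·(1 − 0.03261234)·40000/389 = 29.172586.
Sum = 49.030125.
SE = √(49.030125) = 7.00.

7.00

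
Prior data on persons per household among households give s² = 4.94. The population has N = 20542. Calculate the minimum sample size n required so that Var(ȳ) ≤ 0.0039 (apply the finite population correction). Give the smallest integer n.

1194

Without fpc, n₀ = s²/D = 4.94/0.0039 = 1266.6667.
With fpc, (1 − n/N)·s²/n ≤ D requires n ≥ n₀/(1 + n₀/N) = 1266.6667/(1 + 1266.6667/20542) = 1193.0976.
Rounding up, n = 1194.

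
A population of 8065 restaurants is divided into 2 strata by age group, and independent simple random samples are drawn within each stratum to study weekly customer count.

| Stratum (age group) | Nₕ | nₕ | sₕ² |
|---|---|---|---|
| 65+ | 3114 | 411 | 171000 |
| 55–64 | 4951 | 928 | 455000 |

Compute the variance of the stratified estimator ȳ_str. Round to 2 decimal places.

Var(ȳ_str) = Σₕ Wₕ²(1 − fₕ)sₕ²/nₕ with Wₕ = Nₕ/N, N = 8065.
65+: Wₕ = 0.38611283; term = 0.38611283²·(1 − 0.13198459)·171000/411 = 53.840638.
55–64: Wₕ = 0.61388717; term = 0.61388717²·(1 − 0.18743688)·455000/928 = 150.14042.
Sum = 203.98106.

203.98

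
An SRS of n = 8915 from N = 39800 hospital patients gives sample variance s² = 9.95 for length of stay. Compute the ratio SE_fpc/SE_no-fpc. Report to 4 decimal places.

0.8809

f = n/N = 8915/39800 = 0.22399497.
SE_no-fpc = √(s²/n) = 0.03340803; SE_fpc = √((1−f)s²/n) = 0.029429517.
Ratio = √(1−f) = 0.88091147.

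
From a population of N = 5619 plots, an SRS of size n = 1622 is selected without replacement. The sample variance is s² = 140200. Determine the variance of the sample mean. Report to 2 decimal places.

Under SRS without replacement, Var(ȳ) = (1 − f)·s²/n with f = n/N = 1622/5619 = 0.28866346.
Var(ȳ) = (1 − 0.28866346)·140200/1622 = 0.71133654·86.436498 = 61.485439.

61.49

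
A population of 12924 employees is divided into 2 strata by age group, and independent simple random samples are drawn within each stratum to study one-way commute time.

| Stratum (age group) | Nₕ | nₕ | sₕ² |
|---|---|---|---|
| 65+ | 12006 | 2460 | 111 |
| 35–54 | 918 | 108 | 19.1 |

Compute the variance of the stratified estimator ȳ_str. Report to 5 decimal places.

0.03175

Var(ȳ_str) = Σₕ Wₕ²(1 − fₕ)sₕ²/nₕ with Wₕ = Nₕ/N, N = 12924.
65+: Wₕ = 0.92896936; term = 0.92896936²·(1 − 0.20489755)·111/2460 = 0.030960912.
35–54: Wₕ = 0.07103064; term = 0.07103064²·(1 − 0.11764706)·19.1/108 = 7.8730573 × 10^-4.
Sum = 0.031748218.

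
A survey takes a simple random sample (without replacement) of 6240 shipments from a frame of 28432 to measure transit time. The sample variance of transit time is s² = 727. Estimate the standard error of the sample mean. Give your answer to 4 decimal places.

0.3016

Under SRS without replacement, Var(ȳ) = (1 − f)·s²/n with f = n/N = 6240/28432 = 0.21947102.
Var(ȳ) = (1 − 0.21947102)·727/6240 = 0.78052898·0.11650641 = 0.09093663.
SE(ȳ) = √(0.09093663) = 0.3016.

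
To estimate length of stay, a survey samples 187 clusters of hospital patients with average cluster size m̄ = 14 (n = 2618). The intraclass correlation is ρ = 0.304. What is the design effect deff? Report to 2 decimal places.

4.95

deff = 1 + (14 − 1)·0.304 = 1 + 3.952 = 4.952.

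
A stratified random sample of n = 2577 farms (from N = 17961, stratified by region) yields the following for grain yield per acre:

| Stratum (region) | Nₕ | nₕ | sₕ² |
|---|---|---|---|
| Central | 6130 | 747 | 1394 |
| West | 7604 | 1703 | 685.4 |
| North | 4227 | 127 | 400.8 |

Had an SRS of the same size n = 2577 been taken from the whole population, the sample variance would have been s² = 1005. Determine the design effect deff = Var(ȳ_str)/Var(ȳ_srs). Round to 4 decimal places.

1.2466

Var(ȳ_str) = Σ Wₕ²(1−fₕ)sₕ²/nₕ with Wₕ = Nₕ/17961:
  Central: (6130/17961)²·(1−747/6130)·1394/747 = 0.19088245
  West: (7604/17961)²·(1−1703/7604)·685.4/1703 = 0.05598042
  North: (4227/17961)²·(1−127/4227)·400.8/127 = 0.16954269
  → Var(ȳ_str) = 0.41640556.
Var(ȳ_srs) = (1 − 2577/17961)·1005/2577 = 0.33403379.
deff = 0.41640556 / 0.33403379 = 1.2466.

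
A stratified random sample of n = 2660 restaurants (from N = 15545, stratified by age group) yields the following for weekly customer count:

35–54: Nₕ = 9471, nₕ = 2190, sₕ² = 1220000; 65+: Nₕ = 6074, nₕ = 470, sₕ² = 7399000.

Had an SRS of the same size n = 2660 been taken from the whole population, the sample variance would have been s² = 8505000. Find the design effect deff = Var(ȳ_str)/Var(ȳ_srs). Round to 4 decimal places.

Var(ȳ_str) = Σ Wₕ²(1−fₕ)sₕ²/nₕ with Wₕ = Nₕ/15545:
  35–54: (9471/15545)²·(1−2190/9471)·1220000/2190 = 158.97218
  65+: (6074/15545)²·(1−470/6074)·7399000/470 = 2217.5153
  → Var(ȳ_str) = 2376.4875.
Var(ȳ_srs) = (1 − 2660/15545)·8505000/2660 = 2650.2472.
deff = 2376.4875 / 2650.2472 = 0.8967.

0.8967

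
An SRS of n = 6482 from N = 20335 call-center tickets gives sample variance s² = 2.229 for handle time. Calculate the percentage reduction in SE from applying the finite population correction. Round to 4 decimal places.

17.4628

f = n/N = 6482/20335 = 0.31876076.
SE_no-fpc = √(s²/n) = 0.018543876; SE_fpc = √((1−f)s²/n) = 0.0153056.
Ratio = √(1−f) = 0.82537218. Reduction = 100·(1 − 0.82537218) = 17.4628%.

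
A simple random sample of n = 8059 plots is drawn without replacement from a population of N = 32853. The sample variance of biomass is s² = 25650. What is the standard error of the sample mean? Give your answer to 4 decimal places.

Under SRS without replacement, Var(ȳ) = (1 − f)·s²/n with f = n/N = 8059/32853 = 0.24530484.
Var(ȳ) = (1 − 0.24530484)·25650/8059 = 0.75469516·3.182777 = 2.4020264.
SE(ȳ) = √(2.4020264) = 1.5498.

1.5498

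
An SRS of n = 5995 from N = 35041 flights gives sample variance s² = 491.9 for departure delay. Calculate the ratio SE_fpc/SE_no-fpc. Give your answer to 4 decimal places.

f = n/N = 5995/35041 = 0.17108530.
SE_no-fpc = √(s²/n) = 0.2864467; SE_fpc = √((1−f)s²/n) = 0.26079469.
Ratio = √(1−f) = 0.91044753.

0.9104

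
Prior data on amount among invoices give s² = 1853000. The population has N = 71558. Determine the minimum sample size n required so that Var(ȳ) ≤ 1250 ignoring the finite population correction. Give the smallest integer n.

1483

Without fpc, n₀ = s²/D = 1853000/1250 = 1482.4000.
Rounding up, n = 1483.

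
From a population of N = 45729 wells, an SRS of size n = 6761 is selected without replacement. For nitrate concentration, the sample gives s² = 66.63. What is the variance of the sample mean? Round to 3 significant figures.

0.00840

Under SRS without replacement, Var(ȳ) = (1 − f)·s²/n with f = n/N = 6761/45729 = 0.14784929.
Var(ȳ) = (1 − 0.14784929)·66.63/6761 = 0.85215071·0.009855051 = 0.0083979888.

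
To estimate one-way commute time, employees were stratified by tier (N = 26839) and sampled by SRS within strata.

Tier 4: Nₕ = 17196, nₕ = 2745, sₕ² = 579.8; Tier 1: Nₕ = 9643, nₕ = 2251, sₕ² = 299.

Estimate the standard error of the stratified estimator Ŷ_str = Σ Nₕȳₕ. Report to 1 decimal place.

7871.2

Var(Ŷ_str) = Σₕ Nₕ²(1 − fₕ)sₕ²/nₕ.
Tier 4: 17196²·(1 − 2745/17196)·579.8/2745 = 5.2488142 × 10^7.
Tier 1: 9643²·(1 − 2251/9643)·299/2251 = 9.4682522 × 10^6.
Sum = 6.1956394 × 10^7.
SE = √(6.1956394 × 10^7) = 7871.2.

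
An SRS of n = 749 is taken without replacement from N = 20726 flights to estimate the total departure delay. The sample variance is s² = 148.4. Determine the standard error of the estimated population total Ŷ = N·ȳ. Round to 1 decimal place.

9057.3

Var(Ŷ) = N²·Var(ȳ) = N²·(1 − n/N)·s²/n.
f = 749/20726 = 0.03613818; Var(ȳ) = 0.96386182·148.4/749 = 0.19097075.
Var(Ŷ) = 20726² · 0.19097075 = 8.2034747 × 10^7.
SE(Ŷ) = √(8.2034747 × 10^7) = 9057.3.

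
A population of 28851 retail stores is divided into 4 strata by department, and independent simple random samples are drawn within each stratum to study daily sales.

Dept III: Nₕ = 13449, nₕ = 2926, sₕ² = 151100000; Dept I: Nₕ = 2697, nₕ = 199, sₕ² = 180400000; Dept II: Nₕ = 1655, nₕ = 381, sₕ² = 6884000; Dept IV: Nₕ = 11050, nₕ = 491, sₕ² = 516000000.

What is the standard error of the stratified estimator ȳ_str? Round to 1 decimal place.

404.3

Var(ȳ_str) = Σₕ Wₕ²(1 − fₕ)sₕ²/nₕ with Wₕ = Nₕ/N, N = 28851.
Dept III: Wₕ = 0.46615369; term = 0.46615369²·(1 − 0.21756264)·151100000/2926 = 8780.0697.
Dept I: Wₕ = 0.09348030; term = 0.09348030²·(1 − 0.07378569)·180400000/199 = 7337.2801.
Dept II: Wₕ = 0.05736370; term = 0.05736370²·(1 − 0.23021148)·6884000/381 = 45.767962.
Dept IV: Wₕ = 0.38300232; term = 0.38300232²·(1 − 0.04443439)·516000000/491 = 147309.76.
Sum = 163472.88.
SE = √(163472.88) = 404.3.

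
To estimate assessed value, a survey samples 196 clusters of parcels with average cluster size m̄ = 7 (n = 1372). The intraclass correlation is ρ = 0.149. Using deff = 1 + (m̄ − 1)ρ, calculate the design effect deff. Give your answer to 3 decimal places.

deff = 1 + (7 − 1)·0.149 = 1 + 0.894 = 1.894.

1.894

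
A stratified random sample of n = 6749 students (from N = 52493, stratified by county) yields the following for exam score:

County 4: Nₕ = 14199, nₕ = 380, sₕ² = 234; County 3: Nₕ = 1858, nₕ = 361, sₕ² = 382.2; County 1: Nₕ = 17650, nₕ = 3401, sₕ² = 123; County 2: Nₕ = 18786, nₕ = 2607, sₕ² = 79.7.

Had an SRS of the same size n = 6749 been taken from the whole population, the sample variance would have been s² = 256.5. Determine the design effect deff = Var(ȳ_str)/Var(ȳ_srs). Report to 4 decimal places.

1.5577

Var(ȳ_str) = Σ Wₕ²(1−fₕ)sₕ²/nₕ with Wₕ = Nₕ/52493:
  County 4: (14199/52493)²·(1−380/14199)·234/380 = 0.04384942
  County 3: (1858/52493)²·(1−361/1858)·382.2/361 = 0.0010686813
  County 1: (17650/52493)²·(1−3401/17650)·123/3401 = 0.0033008424
  County 2: (18786/52493)²·(1−2607/18786)·79.7/2607 = 0.0033721004
  → Var(ȳ_str) = 0.051591044.
Var(ȳ_srs) = (1 − 6749/52493)·256.5/6749 = 0.033119265.
deff = 0.051591044 / 0.033119265 = 1.5577.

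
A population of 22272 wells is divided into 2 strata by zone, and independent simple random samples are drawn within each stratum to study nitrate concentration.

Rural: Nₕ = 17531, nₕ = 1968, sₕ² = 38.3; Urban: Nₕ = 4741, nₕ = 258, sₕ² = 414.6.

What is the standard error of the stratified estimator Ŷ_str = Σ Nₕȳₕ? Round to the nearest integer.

6282

Var(Ŷ_str) = Σₕ Nₕ²(1 − fₕ)sₕ²/nₕ.
Rural: 17531²·(1 − 1968/17531)·38.3/1968 = 5.3097453 × 10^6.
Urban: 4741²·(1 − 258/4741)·414.6/258 = 3.4154528 × 10^7.
Sum = 3.9464273 × 10^7.
SE = √(3.9464273 × 10^7) = 6282.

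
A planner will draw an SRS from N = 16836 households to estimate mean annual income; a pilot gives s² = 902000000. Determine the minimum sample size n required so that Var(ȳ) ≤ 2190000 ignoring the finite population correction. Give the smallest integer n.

412

Without fpc, n₀ = s²/D = 902000000/2190000 = 411.8721.
Rounding up, n = 412.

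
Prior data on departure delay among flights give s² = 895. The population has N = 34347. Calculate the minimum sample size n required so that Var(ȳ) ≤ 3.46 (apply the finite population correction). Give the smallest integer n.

Without fpc, n₀ = s²/D = 895/3.46 = 258.6705.
With fpc, (1 − n/N)·s²/n ≤ D requires n ≥ n₀/(1 + n₀/N) = 258.6705/(1 + 258.6705/34347) = 256.7370.
Rounding up, n = 257.

257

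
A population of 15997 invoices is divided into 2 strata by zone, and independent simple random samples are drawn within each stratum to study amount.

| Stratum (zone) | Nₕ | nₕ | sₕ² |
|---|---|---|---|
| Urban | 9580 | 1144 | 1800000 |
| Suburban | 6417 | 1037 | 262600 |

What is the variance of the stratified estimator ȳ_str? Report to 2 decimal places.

531.07

Var(ȳ_str) = Σₕ Wₕ²(1 − fₕ)sₕ²/nₕ with Wₕ = Nₕ/N, N = 15997.
Urban: Wₕ = 0.59886229; term = 0.59886229²·(1 − 0.11941545)·1800000/1144 = 496.90283.
Suburban: Wₕ = 0.40113771; term = 0.40113771²·(1 − 0.16160199)·262600/1037 = 34.162779.
Sum = 531.06561.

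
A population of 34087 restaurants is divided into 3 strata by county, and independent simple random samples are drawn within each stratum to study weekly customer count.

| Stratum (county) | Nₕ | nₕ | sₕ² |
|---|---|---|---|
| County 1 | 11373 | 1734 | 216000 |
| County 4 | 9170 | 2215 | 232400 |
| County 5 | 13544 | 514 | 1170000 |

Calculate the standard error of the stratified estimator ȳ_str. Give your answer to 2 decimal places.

19.06

Var(ȳ_str) = Σₕ Wₕ²(1 − fₕ)sₕ²/nₕ with Wₕ = Nₕ/N, N = 34087.
County 1: Wₕ = 0.33364626; term = 0.33364626²·(1 − 0.15246637)·216000/1734 = 11.752604.
County 4: Wₕ = 0.26901751; term = 0.26901751²·(1 − 0.24154853)·232400/2215 = 5.759056.
County 5: Wₕ = 0.39733623; term = 0.39733623²·(1 − 0.03795038)·1170000/514 = 345.72958.
Sum = 363.24124.
SE = √(363.24124) = 19.06.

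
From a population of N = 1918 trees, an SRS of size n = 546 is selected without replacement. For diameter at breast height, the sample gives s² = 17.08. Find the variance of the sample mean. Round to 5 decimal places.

Under SRS without replacement, Var(ȳ) = (1 − f)·s²/n with f = n/N = 546/1918 = 0.28467153.
Var(ȳ) = (1 − 0.28467153)·17.08/546 = 0.71532847·0.031282051 = 0.022376942.

0.02238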